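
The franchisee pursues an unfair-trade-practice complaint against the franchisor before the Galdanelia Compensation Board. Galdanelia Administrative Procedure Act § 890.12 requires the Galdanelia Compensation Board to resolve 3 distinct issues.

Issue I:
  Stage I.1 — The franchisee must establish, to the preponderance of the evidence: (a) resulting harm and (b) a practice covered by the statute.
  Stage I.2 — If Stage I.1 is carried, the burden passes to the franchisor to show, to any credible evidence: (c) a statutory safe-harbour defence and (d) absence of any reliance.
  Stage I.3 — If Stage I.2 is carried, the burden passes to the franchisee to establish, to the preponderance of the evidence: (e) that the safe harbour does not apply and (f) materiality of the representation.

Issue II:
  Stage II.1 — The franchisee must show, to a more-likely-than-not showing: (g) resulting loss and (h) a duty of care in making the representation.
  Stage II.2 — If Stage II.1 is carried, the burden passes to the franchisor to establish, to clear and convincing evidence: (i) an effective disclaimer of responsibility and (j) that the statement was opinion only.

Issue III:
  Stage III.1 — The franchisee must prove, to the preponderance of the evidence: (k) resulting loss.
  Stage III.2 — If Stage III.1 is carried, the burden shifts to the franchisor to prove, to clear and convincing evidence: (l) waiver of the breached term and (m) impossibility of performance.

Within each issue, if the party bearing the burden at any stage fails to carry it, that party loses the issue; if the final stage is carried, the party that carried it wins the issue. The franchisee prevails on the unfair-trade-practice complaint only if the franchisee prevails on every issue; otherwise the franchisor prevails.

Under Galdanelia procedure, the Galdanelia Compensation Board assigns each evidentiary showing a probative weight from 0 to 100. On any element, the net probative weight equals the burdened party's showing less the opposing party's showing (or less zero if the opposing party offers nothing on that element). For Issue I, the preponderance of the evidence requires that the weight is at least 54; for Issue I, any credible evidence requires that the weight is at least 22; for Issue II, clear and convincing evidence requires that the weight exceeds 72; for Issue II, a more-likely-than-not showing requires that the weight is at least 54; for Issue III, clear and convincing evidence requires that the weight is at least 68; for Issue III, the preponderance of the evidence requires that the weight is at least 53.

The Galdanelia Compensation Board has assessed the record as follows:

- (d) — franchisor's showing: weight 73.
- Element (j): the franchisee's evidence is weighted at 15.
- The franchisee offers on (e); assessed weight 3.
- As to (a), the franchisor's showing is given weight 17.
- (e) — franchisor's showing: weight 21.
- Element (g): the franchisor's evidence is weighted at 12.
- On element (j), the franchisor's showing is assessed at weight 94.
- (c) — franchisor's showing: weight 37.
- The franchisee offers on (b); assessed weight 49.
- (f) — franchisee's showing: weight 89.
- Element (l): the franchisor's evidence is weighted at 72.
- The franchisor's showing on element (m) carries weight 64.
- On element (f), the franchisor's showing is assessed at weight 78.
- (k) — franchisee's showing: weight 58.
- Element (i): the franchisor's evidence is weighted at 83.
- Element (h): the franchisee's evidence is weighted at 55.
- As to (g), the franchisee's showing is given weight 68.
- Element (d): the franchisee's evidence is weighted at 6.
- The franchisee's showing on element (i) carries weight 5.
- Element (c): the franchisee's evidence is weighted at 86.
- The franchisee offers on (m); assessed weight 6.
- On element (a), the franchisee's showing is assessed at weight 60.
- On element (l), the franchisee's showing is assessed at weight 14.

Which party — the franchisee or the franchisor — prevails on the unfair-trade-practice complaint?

franchisor

— Issue I —
At Stage I.1 the franchisee must meet the preponderance of the evidence (weight is at least 54): on (a) the weight is 60 less the opposing 17 gives net 43, < 54, so (a) does not meet the standard; on (b) the weight is 49, < 54, so (b) does not meet the standard.
  Stage I.1 not carried; the franchisee fails its burden.
The franchisor prevails on this issue.
— Issue II —
Stage II.1 (franchisee, a more-likely-than-not showing, weight is at least 54): (g) net 68−12=56 ≥ 54 — meets; (h) 55 ≥ 54 — meets.
  Stage II.1 is satisfied; the onus moves to the franchisor.
Stage II.2 (franchisor, clear and convincing evidence, weight exceeds 72): (i) net 83−5=78 > 72 — meets; (j) net 94−15=79 > 72 — meets.
  All elements met at the final stage.
Every stage carried; the franchisor prevails on this issue.
— Issue III —
Stage III.1 — burden on franchisee; standard: the preponderance of the evidence (weight is at least 53).
    (k): 58 ≥ 53 [met]
  The franchisee carries Stage III.1; the franchisor now bears the burden.
Stage III.2 — burden on franchisor; standard: clear and convincing evidence (weight is at least 68).
    (l): 72 − 14 = 58 < 68 [not met]
    (m): 64 − 6 = 58 < 68 [not met]
  The franchisor does not carry Stage III.2.
The analysis ends at Stage III.2; the franchisee prevails on this issue.
Per-issue: Issue I → franchisor; Issue II → franchisor; Issue III → franchisee. The franchisee must prevail on every issue; overall, the franchisor prevails.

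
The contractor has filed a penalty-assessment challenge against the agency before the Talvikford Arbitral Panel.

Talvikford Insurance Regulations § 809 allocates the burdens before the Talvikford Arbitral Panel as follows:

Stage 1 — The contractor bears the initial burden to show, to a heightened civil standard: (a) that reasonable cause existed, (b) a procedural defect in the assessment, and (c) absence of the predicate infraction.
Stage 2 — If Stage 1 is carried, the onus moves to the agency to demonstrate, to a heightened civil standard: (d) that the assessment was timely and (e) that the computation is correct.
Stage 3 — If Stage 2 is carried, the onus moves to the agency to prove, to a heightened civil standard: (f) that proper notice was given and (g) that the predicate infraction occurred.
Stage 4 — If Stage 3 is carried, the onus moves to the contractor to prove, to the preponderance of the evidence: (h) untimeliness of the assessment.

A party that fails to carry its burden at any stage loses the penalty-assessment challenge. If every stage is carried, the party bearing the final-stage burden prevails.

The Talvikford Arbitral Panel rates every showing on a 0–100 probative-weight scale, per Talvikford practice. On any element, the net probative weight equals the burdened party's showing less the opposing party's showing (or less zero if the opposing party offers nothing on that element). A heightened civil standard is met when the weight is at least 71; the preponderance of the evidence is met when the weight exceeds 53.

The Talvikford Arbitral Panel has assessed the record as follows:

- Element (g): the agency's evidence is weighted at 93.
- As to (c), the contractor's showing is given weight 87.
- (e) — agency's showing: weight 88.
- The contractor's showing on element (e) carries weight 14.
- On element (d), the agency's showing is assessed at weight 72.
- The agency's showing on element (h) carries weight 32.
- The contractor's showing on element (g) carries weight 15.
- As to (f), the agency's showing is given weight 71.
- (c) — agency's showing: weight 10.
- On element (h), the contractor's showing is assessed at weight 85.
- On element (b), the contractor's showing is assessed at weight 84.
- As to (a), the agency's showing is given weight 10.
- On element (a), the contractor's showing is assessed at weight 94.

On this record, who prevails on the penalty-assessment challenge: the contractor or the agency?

Stage 1 (contractor, a heightened civil standard, weight is at least 71): (a) net 94−10=84 ≥ 71 — meets; (b) 84 ≥ 71 — meets; (c) net 87−10=77 ≥ 71 — meets.
  Stage 1 is satisfied; the onus moves to the agency.
Stage 2 (agency, a heightened civil standard, weight is at least 71): (d) 72 ≥ 71 — meets; (e) net 88−14=74 ≥ 71 — meets.
  Stage 2 is satisfied; the agency continues to bear the burden.
Stage 3 (agency, a heightened civil standard, weight is at least 71): (f) 71 ≥ 71 — meets; (g) net 93−15=78 ≥ 71 — meets.
  Stage 3 carried; the burden shifts to the contractor.
Stage 4 (contractor, the preponderance of the evidence, weight exceeds 53): (h) net 85−32=53 ≤ 53 — fails.
  Not every element is met, so the contractor fails to carry Stage 4.
The agency prevails.

agency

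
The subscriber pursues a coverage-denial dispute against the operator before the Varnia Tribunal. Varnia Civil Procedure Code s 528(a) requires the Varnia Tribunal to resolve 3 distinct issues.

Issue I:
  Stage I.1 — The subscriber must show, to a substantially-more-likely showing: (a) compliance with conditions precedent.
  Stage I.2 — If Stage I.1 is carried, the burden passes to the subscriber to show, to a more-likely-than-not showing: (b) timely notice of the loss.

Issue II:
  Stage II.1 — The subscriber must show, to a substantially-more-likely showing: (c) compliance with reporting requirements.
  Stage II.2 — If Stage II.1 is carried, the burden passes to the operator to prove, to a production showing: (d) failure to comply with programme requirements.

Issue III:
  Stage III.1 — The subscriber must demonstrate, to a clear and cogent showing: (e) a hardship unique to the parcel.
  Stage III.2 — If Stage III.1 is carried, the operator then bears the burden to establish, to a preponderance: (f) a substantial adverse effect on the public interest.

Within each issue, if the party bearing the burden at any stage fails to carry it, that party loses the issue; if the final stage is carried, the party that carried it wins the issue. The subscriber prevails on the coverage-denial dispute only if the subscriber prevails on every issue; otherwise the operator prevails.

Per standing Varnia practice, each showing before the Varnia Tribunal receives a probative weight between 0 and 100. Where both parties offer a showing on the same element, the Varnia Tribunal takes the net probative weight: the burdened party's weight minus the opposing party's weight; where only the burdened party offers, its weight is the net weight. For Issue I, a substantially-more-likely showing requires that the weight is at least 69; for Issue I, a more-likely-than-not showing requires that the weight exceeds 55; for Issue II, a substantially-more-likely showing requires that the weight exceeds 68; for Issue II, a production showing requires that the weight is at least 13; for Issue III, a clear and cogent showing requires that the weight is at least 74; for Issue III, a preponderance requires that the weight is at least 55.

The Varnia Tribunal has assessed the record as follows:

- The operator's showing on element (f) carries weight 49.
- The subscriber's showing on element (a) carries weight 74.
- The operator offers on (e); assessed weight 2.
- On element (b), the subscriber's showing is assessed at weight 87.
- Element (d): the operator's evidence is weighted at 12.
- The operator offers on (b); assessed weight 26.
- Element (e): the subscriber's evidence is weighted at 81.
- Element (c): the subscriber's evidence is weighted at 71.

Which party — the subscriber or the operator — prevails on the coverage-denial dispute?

— Issue I —
Stage I.1 (subscriber, a substantially-more-likely showing, weight is at least 69): (a) 74 ≥ 69 — meets.
  Stage I.1 is satisfied; the subscriber continues to bear the burden.
Stage I.2 (subscriber, a more-likely-than-not showing, weight exceeds 55): (b) net 87−26=61 > 55 — meets.
  Stage I.2 carried; the final stage is satisfied.
All stages carried — the subscriber prevails on this issue.
— Issue II —
At Stage II.1 the subscriber must meet a substantially-more-likely showing (weight exceeds 68): on (c) the weight is 71, which does exceed 68, so (c) meets the standard.
  All elements met. The burden passes to the operator.
At Stage II.2 the operator must meet a production showing (weight is at least 13): on (d) the weight is 12, which does not reach 13, so (d) does not meet the standard.
  The operator does not carry Stage II.2.
The analysis ends at Stage II.2; the subscriber prevails on this issue.
— Issue III —
Stage III.1 — burden on subscriber; standard: a clear and cogent showing (weight is at least 74).
    (e): 81 − 2 = 79 ≥ 74 [met]
  Stage III.1 carried; the burden shifts to the operator.
Stage III.2 — burden on operator; standard: a preponderance (weight is at least 55).
    (f): 49 < 55 [not met]
  The operator does not carry Stage III.2.
So the subscriber prevails on this issue.
Per-issue: Issue I → subscriber; Issue II → subscriber; Issue III → subscriber. The subscriber must prevail on every issue; overall, the subscriber prevails.

subscriber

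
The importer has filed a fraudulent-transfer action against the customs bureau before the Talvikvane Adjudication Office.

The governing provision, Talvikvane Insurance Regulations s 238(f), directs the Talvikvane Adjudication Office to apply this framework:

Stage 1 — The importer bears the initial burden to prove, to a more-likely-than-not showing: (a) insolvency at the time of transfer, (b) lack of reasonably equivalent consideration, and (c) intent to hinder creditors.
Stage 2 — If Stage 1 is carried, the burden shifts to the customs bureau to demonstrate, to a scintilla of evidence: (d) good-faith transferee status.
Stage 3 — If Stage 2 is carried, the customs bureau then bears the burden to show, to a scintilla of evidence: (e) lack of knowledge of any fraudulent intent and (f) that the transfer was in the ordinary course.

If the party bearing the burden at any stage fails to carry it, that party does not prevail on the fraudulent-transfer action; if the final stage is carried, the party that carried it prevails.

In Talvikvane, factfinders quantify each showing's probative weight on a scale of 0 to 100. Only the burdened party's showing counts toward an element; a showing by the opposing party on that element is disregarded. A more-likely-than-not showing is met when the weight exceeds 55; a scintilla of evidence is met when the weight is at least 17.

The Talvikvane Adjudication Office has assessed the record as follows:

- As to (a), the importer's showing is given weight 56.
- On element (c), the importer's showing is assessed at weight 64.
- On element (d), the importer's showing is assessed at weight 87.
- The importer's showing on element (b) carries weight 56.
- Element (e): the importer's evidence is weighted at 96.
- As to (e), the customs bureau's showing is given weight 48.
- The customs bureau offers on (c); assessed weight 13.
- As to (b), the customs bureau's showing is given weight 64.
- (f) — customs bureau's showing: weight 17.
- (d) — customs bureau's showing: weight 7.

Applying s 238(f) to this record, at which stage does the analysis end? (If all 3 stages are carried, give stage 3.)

Stage 1 (importer, a more-likely-than-not showing, weight exceeds 55): (a) 56 > 55 — meets; (b) 56 (customs bureau's 64 disregarded) > 55 — meets; (c) 64 (customs bureau's 13 disregarded) > 55 — meets.
  Stage 1 is satisfied; the onus moves to the customs bureau.
Stage 2 (customs bureau, a scintilla of evidence, weight is at least 17): (d) 7 (importer's 87 disregarded) < 17 — fails.
  The customs bureau does not carry Stage 2.
The importer prevails.

stage 2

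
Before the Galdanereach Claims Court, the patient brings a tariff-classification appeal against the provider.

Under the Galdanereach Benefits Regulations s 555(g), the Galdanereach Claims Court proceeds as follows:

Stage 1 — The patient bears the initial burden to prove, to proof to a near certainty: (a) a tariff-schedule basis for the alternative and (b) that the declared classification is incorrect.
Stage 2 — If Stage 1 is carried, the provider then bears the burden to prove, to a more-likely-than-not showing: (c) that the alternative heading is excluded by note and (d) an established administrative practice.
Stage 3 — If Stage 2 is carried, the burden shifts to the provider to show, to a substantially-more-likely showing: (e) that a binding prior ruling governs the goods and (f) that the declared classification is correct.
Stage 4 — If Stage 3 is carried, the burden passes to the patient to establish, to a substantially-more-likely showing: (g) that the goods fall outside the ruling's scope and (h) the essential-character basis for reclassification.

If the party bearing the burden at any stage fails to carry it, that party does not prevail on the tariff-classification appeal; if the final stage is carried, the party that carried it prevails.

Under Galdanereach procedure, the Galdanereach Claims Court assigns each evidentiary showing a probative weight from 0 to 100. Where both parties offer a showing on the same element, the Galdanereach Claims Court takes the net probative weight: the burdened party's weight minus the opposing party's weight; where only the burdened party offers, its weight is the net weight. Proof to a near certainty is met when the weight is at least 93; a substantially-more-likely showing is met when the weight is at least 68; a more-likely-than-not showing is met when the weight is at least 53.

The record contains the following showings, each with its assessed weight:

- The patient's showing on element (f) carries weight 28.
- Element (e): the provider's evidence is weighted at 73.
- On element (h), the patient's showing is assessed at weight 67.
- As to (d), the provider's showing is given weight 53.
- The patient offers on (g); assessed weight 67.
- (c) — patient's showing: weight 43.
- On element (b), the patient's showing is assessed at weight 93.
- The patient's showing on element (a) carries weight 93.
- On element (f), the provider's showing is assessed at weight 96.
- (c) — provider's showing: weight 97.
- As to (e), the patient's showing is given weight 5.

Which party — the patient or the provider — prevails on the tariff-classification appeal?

Stage 1 (patient, proof to a near certainty, weight is at least 93): (a) 93 ≥ 93 — meets; (b) 93 ≥ 93 — meets.
  Stage 1 is satisfied; the onus moves to the provider.
Stage 2 (provider, a more-likely-than-not showing, weight is at least 53): (c) net 97−43=54 ≥ 53 — meets; (d) 53 ≥ 53 — meets.
  Stage 2 carried; the burden remains with the provider.
Stage 3 (provider, a substantially-more-likely showing, weight is at least 68): (e) net 73−5=68 ≥ 68 — meets; (f) net 96−28=68 ≥ 68 — meets.
  The provider carries Stage 3; the patient now bears the burden.
Stage 4 (patient, a substantially-more-likely showing, weight is at least 68): (g) 67 < 68 — fails; (h) 67 < 68 — fails.
  Not every element is met, so the patient fails to carry Stage 4.
So the provider prevails.

provider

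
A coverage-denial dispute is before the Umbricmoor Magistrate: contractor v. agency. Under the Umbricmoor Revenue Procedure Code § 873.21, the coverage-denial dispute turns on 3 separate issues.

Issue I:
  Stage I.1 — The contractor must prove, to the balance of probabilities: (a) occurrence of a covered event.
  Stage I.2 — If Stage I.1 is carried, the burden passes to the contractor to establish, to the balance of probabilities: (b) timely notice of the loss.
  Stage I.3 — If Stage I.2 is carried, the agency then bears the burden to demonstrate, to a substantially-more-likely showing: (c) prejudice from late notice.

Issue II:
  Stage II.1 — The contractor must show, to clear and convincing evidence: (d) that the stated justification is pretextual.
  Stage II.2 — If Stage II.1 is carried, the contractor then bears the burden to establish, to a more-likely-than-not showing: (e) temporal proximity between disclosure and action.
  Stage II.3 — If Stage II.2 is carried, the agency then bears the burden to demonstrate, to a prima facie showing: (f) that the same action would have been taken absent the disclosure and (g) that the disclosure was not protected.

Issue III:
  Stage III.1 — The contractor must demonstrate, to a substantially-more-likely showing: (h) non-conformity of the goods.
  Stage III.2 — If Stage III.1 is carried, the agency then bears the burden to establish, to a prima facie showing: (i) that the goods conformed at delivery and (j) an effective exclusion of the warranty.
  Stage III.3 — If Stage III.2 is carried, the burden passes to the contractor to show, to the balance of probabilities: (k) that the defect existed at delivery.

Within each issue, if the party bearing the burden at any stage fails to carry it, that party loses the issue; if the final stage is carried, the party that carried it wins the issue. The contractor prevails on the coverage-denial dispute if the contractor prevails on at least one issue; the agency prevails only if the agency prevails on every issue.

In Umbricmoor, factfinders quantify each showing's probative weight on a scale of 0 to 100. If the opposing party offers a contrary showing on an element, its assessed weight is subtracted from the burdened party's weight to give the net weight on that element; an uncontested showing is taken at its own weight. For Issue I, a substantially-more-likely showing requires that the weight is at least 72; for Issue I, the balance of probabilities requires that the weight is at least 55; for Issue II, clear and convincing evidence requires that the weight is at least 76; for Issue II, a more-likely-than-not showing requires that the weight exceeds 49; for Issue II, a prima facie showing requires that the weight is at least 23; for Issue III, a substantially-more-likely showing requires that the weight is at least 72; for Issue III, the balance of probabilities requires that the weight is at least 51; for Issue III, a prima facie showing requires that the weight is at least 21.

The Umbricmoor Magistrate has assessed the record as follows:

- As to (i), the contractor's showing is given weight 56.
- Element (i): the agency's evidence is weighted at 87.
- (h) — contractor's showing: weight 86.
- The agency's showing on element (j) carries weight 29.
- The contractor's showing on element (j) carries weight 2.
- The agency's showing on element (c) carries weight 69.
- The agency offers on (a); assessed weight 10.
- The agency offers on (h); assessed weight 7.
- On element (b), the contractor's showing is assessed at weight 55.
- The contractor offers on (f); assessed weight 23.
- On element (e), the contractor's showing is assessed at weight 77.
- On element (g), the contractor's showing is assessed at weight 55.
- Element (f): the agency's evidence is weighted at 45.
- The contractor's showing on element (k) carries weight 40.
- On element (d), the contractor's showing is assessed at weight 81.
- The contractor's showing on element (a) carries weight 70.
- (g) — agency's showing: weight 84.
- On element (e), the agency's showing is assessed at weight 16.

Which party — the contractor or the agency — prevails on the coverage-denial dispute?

— Issue I —
Stage I.1 (contractor, the balance of probabilities, weight is at least 55): (a) net 70−10=60 ≥ 55 — meets.
  Stage I.1 carried; the burden remains with the contractor.
Stage I.2 (contractor, the balance of probabilities, weight is at least 55): (b) 55 ≥ 55 — meets.
  Stage I.2 is satisfied; the onus moves to the agency.
Stage I.3 (agency, a substantially-more-likely showing, weight is at least 72): (c) 69 < 72 — fails.
  Not every element is met, so the agency fails to carry Stage I.3.
The contractor prevails on this issue.
— Issue II —
At Stage II.1 the contractor must meet clear and convincing evidence (weight is at least 76): on (d) the weight is 81, ≥ 76, so (d) meets the standard.
  Stage II.1 carried; the burden remains with the contractor.
At Stage II.2 the contractor must meet a more-likely-than-not showing (weight exceeds 49): on (e) the weight is 77 less the opposing 16 gives net 61, which does exceed 49, so (e) meets the standard.
  All elements met. The burden passes to the agency.
At Stage II.3 the agency must meet a prima facie showing (weight is at least 23): on (f) the weight is 45 less the opposing 23 gives net 22, which does not reach 23, so (f) does not meet the standard; on (g) the weight is 84 less the opposing 55 gives net 29, which does reach 23, so (g) meets the standard.
  The agency does not carry Stage II.3.
The contractor prevails on this issue.
— Issue III —
Stage III.1 (contractor, a substantially-more-likely showing, weight is at least 72): (h) net 86−7=79 ≥ 72 — meets.
  Stage III.1 is satisfied; the onus moves to the agency.
Stage III.2 (agency, a prima facie showing, weight is at least 21): (i) net 87−56=31 ≥ 21 — meets; (j) net 29−2=27 ≥ 21 — meets.
  Stage III.2 carried; the burden shifts to the contractor.
Stage III.3 (contractor, the balance of probabilities, weight is at least 51): (k) 40 < 51 — fails.
  The contractor does not carry Stage III.3.
The analysis ends at Stage III.3; the agency prevails on this issue.
Per-issue: Issue I → contractor; Issue II → contractor; Issue III → agency. The contractor must prevail on at least one issue; overall, the contractor prevails.

contractor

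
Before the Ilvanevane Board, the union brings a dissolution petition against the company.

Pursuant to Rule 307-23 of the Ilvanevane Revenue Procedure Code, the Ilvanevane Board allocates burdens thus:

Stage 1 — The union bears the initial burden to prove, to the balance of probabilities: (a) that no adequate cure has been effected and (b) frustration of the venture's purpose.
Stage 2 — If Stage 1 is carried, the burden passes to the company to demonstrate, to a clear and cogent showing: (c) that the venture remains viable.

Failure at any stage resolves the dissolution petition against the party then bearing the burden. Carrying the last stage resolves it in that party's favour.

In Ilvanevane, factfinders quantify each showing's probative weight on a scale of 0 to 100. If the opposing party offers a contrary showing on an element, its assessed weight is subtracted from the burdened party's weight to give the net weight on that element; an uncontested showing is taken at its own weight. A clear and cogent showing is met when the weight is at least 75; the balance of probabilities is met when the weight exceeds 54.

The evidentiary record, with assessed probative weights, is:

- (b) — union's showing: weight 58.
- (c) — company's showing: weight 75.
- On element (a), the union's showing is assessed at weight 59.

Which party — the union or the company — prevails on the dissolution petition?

Stage 1 (union, the balance of probabilities, weight exceeds 54): (a) 59 > 54 — meets; (b) 58 > 54 — meets.
  Stage 1 is satisfied; the onus moves to the company.
Stage 2 (company, a clear and cogent showing, weight is at least 75): (c) 75 ≥ 75 — meets.
  The company carries the last stage.
With every stage satisfied, the company prevails.

company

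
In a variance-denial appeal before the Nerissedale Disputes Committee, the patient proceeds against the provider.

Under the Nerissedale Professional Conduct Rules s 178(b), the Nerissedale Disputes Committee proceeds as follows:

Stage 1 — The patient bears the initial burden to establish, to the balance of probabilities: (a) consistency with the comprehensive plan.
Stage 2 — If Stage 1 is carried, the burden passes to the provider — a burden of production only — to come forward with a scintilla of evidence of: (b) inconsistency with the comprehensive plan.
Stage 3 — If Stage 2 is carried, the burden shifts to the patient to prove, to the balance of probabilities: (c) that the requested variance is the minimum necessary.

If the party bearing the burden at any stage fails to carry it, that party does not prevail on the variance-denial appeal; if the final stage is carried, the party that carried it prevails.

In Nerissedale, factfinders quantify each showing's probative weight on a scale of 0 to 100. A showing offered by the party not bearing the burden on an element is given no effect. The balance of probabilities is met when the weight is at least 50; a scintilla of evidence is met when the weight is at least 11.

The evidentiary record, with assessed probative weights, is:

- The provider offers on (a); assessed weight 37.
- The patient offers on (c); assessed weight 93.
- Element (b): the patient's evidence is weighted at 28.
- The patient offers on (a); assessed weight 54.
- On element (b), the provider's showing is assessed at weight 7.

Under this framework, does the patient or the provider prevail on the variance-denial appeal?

patient

Stage 1 (patient, the balance of probabilities, weight is at least 50): (a) 54 (provider's 37 disregarded) ≥ 50 — meets.
  All elements met. The burden passes to the provider.
Stage 2 (provider, a scintilla of evidence, weight is at least 11): (b) 7 (patient's 28 disregarded) < 11 — fails.
  The provider does not carry Stage 2.
The analysis ends at Stage 2; the patient prevails.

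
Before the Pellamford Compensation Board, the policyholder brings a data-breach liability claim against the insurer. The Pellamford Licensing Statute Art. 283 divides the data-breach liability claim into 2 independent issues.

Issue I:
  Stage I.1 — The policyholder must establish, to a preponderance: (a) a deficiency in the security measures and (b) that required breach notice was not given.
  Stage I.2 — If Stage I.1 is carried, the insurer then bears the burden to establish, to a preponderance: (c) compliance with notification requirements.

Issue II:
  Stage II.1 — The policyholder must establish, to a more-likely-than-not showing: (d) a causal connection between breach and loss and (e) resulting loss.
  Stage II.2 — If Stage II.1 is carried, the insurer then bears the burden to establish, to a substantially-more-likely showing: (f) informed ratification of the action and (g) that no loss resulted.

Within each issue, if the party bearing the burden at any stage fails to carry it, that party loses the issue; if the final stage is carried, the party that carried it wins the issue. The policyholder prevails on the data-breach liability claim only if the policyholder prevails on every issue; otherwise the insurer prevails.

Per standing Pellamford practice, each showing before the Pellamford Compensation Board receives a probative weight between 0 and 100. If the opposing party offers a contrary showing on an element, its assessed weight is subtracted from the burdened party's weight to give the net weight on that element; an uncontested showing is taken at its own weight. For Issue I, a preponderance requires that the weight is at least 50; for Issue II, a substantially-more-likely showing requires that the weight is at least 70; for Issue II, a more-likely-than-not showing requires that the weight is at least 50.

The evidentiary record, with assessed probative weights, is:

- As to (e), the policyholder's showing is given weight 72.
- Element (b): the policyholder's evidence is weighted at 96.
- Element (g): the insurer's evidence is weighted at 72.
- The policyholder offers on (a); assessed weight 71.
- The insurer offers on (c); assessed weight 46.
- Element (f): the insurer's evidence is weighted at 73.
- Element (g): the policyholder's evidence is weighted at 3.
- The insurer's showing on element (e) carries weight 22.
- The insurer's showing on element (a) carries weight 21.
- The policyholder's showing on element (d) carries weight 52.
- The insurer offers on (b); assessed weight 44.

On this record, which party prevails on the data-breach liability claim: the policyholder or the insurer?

policyholder

— Issue I —
Stage I.1 (policyholder, a preponderance, weight is at least 50): (a) net 71−21=50 ≥ 50 — meets; (b) net 96−44=52 ≥ 50 — meets.
  All elements met. The burden passes to the insurer.
Stage I.2 (insurer, a preponderance, weight is at least 50): (c) 46 < 50 — fails.
  Not every element is met, so the insurer fails to carry Stage I.2.
So the policyholder prevails on this issue.
— Issue II —
Stage II.1 — burden on policyholder; standard: a more-likely-than-not showing (weight is at least 50).
    (d): 52 ≥ 50 [met]
    (e): 72 − 22 = 50 ≥ 50 [met]
  Stage II.1 carried; the burden shifts to the insurer.
Stage II.2 — burden on insurer; standard: a substantially-more-likely showing (weight is at least 70).
    (f): 73 ≥ 70 [met]
    (g): 72 − 3 = 69 < 70 [not met]
  Not every element is met, so the insurer fails to carry Stage II.2.
The analysis ends at Stage II.2; the policyholder prevails on this issue.
Per-issue: Issue I → policyholder; Issue II → policyholder. The policyholder must prevail on every issue; overall, the policyholder prevails.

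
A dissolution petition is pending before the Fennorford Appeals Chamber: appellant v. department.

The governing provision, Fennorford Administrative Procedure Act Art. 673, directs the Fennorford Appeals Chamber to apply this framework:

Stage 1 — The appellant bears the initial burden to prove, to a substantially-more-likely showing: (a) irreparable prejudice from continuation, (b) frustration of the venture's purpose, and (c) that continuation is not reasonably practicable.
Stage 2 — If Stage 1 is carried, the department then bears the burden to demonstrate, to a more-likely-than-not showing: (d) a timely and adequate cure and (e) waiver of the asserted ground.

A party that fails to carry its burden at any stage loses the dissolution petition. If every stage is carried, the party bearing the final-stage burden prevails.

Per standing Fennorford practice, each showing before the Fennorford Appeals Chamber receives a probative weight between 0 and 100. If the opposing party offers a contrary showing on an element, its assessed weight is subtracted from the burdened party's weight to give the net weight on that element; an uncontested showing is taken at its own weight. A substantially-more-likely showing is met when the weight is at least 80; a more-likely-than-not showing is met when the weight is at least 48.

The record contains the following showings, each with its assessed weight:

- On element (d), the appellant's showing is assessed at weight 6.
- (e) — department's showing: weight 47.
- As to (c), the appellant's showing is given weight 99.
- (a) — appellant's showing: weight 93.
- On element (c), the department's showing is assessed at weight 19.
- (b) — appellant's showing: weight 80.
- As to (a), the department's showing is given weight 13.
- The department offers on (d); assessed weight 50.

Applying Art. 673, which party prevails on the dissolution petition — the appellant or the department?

appellant

Stage 1 (appellant, a substantially-more-likely showing, weight is at least 80): (a) net 93−13=80 ≥ 80 — meets; (b) 80 ≥ 80 — meets; (c) net 99−19=80 ≥ 80 — meets.
  The appellant carries Stage 1; the department now bears the burden.
Stage 2 (department, a more-likely-than-not showing, weight is at least 48): (d) net 50−6=44 < 48 — fails; (e) 47 < 48 — fails.
  The department does not carry Stage 2.
The appellant prevails.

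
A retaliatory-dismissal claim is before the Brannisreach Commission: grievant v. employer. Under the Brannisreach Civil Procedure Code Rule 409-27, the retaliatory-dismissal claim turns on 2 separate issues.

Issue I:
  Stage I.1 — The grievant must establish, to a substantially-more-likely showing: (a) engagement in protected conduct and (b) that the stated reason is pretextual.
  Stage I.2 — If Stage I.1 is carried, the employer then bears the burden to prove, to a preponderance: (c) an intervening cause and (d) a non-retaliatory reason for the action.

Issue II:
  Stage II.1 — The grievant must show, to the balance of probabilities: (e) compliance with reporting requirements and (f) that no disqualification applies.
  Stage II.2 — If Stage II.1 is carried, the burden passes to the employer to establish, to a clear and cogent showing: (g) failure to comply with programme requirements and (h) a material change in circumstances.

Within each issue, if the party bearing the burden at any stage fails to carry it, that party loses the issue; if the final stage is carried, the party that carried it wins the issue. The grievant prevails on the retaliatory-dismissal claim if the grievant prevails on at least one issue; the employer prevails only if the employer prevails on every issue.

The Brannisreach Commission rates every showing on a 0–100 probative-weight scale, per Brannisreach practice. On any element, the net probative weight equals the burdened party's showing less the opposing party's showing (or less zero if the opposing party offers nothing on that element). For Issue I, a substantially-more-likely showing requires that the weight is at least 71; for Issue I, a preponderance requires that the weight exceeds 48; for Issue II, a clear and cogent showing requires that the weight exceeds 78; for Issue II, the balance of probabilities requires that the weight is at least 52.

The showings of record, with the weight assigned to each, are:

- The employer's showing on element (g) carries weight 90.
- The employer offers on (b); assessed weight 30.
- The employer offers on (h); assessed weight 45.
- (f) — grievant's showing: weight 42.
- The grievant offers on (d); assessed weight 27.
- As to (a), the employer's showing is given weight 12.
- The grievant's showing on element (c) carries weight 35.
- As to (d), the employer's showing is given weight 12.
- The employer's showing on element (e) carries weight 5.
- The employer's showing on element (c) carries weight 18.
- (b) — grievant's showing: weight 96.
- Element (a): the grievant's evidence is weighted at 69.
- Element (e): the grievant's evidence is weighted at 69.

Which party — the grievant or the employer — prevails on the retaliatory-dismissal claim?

— Issue I —
At Stage I.1 the grievant must meet a substantially-more-likely showing (weight is at least 71): on (a) the weight is 69 less the opposing 12 gives net 57, < 71, so (a) does not meet the standard; on (b) the weight is 96 less the opposing 30 gives net 66, which does not reach 71, so (b) does not meet the standard.
  The grievant does not carry Stage I.1.
The analysis ends at Stage I.1; the employer prevails on this issue.
— Issue II —
Stage II.1 (grievant, the balance of probabilities, weight is at least 52): (e) net 69−5=64 ≥ 52 — meets; (f) 42 < 52 — fails.
  Stage II.1 not carried; the grievant fails its burden.
The employer prevails on this issue.
Per-issue: Issue I → employer; Issue II → employer. The grievant must prevail on at least one issue; overall, the employer prevails.

employer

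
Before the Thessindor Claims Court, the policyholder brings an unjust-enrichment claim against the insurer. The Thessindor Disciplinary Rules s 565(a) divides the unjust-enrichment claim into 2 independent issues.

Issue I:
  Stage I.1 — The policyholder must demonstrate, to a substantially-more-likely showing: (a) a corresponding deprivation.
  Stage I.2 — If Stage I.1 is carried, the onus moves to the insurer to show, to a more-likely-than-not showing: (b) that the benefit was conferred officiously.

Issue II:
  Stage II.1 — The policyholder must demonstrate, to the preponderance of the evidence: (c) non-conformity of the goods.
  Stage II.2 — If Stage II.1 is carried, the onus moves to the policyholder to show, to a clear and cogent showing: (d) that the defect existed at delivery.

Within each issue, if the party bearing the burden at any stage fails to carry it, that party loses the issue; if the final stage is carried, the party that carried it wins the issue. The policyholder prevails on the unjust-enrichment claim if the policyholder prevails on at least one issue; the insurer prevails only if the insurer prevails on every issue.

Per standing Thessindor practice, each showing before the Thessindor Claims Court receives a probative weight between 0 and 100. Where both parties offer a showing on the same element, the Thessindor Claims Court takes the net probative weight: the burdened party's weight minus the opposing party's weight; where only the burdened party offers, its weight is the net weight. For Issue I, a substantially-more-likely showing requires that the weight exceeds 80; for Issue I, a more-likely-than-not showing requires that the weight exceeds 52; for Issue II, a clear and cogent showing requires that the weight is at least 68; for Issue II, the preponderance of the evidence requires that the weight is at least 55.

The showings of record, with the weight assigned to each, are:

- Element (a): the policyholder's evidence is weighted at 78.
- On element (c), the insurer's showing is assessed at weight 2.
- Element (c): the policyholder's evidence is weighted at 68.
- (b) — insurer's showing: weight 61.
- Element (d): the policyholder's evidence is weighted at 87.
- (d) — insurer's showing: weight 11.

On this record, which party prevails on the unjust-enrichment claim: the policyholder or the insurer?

— Issue I —
At Stage I.1 the policyholder must meet a substantially-more-likely showing (weight exceeds 80): on (a) the weight is 78, which does not exceed 80, so (a) does not meet the standard.
  The policyholder does not carry Stage I.1.
The analysis ends at Stage I.1; the insurer prevails on this issue.
— Issue II —
At Stage II.1 the policyholder must meet the preponderance of the evidence (weight is at least 55): on (c) the weight is 68 less the opposing 2 gives net 66, which does reach 55, so (c) meets the standard.
  Stage II.1 carried; the burden remains with the policyholder.
At Stage II.2 the policyholder must meet a clear and cogent showing (weight is at least 68): on (d) the weight is 87 less the opposing 11 gives net 76, which does reach 68, so (d) meets the standard.
  The policyholder carries the last stage.
With every stage satisfied, the policyholder prevails on this issue.
Per-issue: Issue I → insurer; Issue II → policyholder. The policyholder must prevail on at least one issue; overall, the policyholder prevails.

policyholder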